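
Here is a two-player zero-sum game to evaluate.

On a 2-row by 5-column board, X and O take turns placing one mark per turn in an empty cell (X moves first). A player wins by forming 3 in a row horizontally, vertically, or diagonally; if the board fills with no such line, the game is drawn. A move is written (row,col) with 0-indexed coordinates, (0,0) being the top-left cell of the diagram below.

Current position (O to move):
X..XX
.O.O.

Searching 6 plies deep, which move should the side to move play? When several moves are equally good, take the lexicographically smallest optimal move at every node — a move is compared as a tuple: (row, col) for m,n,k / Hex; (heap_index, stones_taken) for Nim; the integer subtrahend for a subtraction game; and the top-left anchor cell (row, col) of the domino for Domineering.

ply 1, O at X..XX/.O.O. | (0,1)=-1→XO.XX/.O.O.; (0,2)=+0→X.OXX/.O.O.; (1,0)=-1→X..XX/OO.O.; (1,2)=+1→X..XX/.OOO.*; (1,4)=-1→X..XX/.O.OO
ply 2: X..XX/.OOO. is terminal -1 (X); from X..XX/.O.O. depth 6

O's best at [X..XX/.O.O.]: (1,2)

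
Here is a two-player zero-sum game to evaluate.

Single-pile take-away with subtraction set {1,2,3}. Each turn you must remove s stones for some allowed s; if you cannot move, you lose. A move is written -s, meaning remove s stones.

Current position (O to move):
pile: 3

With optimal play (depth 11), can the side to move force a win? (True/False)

O winning at [3]: True

p1 O@[3]: -1[2]-1 -2[1]-1 -3[0]+1*
p2 X@[0] terminal -1; root [3] d11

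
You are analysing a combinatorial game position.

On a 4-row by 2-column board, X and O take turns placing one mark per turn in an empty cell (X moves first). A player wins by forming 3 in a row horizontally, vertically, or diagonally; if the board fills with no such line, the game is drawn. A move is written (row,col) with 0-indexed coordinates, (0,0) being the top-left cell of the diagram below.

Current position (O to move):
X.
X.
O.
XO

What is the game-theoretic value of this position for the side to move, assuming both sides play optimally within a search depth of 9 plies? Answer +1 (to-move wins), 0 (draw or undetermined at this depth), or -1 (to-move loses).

value(X./X./O./XO, O) = 0

p1 O@[X./X./O./XO]: (0,1)[XO/X./O./XO]+0* (1,1)[X./XO/O./XO]+0 (2,1)[X./X./OO/XO]+0
p2 X@[XO/X./O./XO]: (1,1)[XO/XX/O./XO]+0* (2,1)[XO/X./OX/XO]+0
p3 O@[XO/XX/O./XO]: (2,1)[XO/XX/OO/XO]+0*
p4 X@[XO/XX/OO/XO] terminal +0; root [X./X./O./XO] d9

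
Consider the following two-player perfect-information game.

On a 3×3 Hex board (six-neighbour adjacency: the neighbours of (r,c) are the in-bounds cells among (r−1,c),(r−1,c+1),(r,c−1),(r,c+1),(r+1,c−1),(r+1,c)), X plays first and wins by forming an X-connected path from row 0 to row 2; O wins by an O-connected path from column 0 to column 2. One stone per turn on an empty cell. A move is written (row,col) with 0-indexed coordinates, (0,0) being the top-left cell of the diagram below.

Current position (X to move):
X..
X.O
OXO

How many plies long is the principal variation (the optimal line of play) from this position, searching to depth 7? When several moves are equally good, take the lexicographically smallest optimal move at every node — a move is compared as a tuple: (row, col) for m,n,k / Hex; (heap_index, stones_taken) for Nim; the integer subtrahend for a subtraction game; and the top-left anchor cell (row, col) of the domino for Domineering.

p1 X@[X../X.O/OXO]: (0,1)[XX./X.O/OXO]-1 (0,2)[X.X/X.O/OXO]-1 (1,1)[X../XXO/OXO]+1*
p2 O@[X../XXO/OXO] terminal -1; root [X../X.O/OXO] d7

PV length from [X../X.O/OXO]: 1 ply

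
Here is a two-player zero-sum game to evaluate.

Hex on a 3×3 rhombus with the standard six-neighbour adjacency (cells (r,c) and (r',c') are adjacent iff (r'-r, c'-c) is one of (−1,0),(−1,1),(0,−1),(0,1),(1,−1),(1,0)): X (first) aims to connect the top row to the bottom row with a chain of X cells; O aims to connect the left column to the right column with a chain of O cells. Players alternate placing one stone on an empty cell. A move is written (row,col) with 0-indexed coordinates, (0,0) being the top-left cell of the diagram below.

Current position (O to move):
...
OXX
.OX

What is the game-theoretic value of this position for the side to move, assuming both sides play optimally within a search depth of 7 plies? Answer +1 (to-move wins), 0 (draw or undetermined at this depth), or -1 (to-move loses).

value(.../OXX/.OX, O) = -1

p1 O@[.../OXX/.OX]: (0,0)[O../OXX/.OX]-1* (0,1)[.O./OXX/.OX]-1 (0,2)[..O/OXX/.OX]-1 (2,0)[.../OXX/OOX]-1
p2 X@[O../OXX/.OX]: (0,1)[OX./OXX/.OX]+1* (0,2)[O.X/OXX/.OX]+1 (2,0)[O../OXX/XOX]+1
p3 O@[OX./OXX/.OX] terminal -1; root [.../OXX/.OX] d7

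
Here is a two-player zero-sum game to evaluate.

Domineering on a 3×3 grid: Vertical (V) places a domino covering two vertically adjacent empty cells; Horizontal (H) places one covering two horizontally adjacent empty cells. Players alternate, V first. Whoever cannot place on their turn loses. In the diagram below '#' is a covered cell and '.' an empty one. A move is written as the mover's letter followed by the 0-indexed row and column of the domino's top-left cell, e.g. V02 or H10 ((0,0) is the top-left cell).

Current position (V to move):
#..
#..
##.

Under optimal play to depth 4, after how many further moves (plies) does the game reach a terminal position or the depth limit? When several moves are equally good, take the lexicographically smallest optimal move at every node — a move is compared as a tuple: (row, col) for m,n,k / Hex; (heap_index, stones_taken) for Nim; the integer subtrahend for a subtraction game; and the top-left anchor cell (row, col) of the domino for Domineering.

p1 V@[#../#../##.]: V01[##./##./##.]+1* V02[#.#/#.#/##.]+1 V12[#../#.#/###]-1
p2 H@[##./##./##.] terminal -1; root [#../#../##.] d4

PV length from [#../#../##.]: 1 ply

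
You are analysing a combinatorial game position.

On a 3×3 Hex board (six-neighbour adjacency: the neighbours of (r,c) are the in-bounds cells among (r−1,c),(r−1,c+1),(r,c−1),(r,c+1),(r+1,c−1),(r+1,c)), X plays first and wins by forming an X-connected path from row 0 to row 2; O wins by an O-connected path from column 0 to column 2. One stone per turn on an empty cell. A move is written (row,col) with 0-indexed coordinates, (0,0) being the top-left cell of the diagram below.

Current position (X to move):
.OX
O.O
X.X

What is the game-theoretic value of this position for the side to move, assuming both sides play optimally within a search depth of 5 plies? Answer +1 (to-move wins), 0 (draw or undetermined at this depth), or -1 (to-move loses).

value(.OX/O.O/X.X, X) = +1

ply 1, X at .OX/O.O/X.X | (0,0)=-1→XOX/O.O/X.X; (1,1)=+1→.OX/OXO/X.X*; (2,1)=-1→.OX/O.O/XXX
ply 2: .OX/OXO/X.X is terminal -1 (O); from .OX/O.O/X.X depth 5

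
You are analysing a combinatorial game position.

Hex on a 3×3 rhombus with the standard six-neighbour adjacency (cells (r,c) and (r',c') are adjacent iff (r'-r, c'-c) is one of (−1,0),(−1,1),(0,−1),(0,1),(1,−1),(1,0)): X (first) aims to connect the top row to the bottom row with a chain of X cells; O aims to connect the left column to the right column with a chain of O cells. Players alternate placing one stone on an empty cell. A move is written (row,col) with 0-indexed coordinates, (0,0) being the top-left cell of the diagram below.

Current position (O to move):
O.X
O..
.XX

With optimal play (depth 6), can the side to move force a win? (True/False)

p1 O@[O.X/O../.XX]: (0,1)[OOX/O../.XX]-1* (1,1)[O.X/OO./.XX]-1 (1,2)[O.X/O.O/.XX]-1 (2,0)[O.X/O../OXX]-1
p2 X@[OOX/O../.XX]: (1,1)[OOX/OX./.XX]+1* (1,2)[OOX/O.X/.XX]+1 (2,0)[OOX/O../XXX]+1
p3 O@[OOX/OX./.XX] terminal -1; root [O.X/O../.XX] d6

O winning at [O.X/O../.XX]: False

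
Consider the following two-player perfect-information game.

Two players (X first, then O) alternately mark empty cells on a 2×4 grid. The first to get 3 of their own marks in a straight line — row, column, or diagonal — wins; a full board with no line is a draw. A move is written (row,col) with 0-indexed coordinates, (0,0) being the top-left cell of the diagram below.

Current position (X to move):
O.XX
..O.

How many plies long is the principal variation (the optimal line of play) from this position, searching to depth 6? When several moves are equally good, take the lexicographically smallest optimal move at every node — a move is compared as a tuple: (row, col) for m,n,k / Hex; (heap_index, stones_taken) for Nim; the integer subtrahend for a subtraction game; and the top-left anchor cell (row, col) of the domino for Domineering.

PV length from [O.XX/..O.]: 1 ply

p1 X@[O.XX/..O.]: (0,1)[OXXX/..O.]+1* (1,0)[O.XX/X.O.]+0 (1,1)[O.XX/.XO.]+0 (1,3)[O.XX/..OX]+0
p2 O@[OXXX/..O.] terminal -1; root [O.XX/..O.] d6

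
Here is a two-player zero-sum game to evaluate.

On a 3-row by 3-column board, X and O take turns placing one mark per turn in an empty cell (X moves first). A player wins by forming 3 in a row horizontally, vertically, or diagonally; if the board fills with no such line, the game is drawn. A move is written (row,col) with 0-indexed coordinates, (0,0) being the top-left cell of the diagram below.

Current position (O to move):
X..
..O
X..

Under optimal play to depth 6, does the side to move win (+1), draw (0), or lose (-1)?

value(X../..O/X.., O) = -1

[X../..O/X..] O move#1: (0,1):-1/XO./..O/X..*, (0,2):-1/X.O/..O/X.., (1,0):-1/X../O.O/X.., (1,1):-1/X../.OO/X.., (2,1):-1/X../..O/XO., (2,2):-1/X../..O/X.O
[XO./..O/X..] X move#2: (0,2):+1/XOX/..O/X..*, (1,0):+1/XO./X.O/X.., (1,1):+1/XO./.XO/X.., (2,1):+1/XO./..O/XX., (2,2):+1/XO./..O/X.X
[XOX/..O/X..] O move#3: (1,0):-1/XOX/O.O/X..*, (1,1):-1/XOX/.OO/X.., (2,1):-1/XOX/..O/XO., (2,2):-1/XOX/..O/X.O
[XOX/O.O/X..] X move#4: (1,1):+1/XOX/OXO/X..*, (2,1):-1/XOX/O.O/XX., (2,2):-1/XOX/O.O/X.X
[XOX/OXO/X..] end (terminal -1, O#5); searched X../..O/X.. to 6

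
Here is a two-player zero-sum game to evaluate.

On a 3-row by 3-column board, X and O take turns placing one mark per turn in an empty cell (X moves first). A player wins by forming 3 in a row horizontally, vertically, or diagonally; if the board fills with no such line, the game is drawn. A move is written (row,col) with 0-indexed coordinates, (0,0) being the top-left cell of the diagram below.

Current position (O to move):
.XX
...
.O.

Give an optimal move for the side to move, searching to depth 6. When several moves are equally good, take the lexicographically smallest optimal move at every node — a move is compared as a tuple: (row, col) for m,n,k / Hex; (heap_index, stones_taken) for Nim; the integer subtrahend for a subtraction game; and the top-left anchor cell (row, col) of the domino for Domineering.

O's best at [.XX/.../.O.]: (0,0)

[.XX/.../.O.] O move#1: (0,0):+0/OXX/.../.O.*, (1,0):-1/.XX/O../.O., (1,1):-1/.XX/.O./.O., (1,2):-1/.XX/..O/.O., (2,0):-1/.XX/.../OO., (2,2):-1/.XX/.../.OO
[OXX/.../.O.] X move#2: (1,0):-1/OXX/X../.O., (1,1):-1/OXX/.X./.O., (1,2):-1/OXX/..X/.O., (2,0):+0/OXX/.../XO.*, (2,2):+0/OXX/.../.OX
[OXX/.../XO.] O move#3: (1,0):-1/OXX/O../XO., (1,1):+0/OXX/.O./XO.*, (1,2):-1/OXX/..O/XO., (2,2):-1/OXX/.../XOO
[OXX/.O./XO.] X move#4: (1,0):-1/OXX/XO./XO., (1,2):-1/OXX/.OX/XO., (2,2):+0/OXX/.O./XOX*
[OXX/.O./XOX] O move#5: (1,0):-1/OXX/OO./XOX, (1,2):+0/OXX/.OO/XOX*
[OXX/.OO/XOX] X move#6: (1,0):+0/OXX/XOO/XOX*
[OXX/XOO/XOX] end (terminal +0, O#7); searched .XX/.../.O. to 6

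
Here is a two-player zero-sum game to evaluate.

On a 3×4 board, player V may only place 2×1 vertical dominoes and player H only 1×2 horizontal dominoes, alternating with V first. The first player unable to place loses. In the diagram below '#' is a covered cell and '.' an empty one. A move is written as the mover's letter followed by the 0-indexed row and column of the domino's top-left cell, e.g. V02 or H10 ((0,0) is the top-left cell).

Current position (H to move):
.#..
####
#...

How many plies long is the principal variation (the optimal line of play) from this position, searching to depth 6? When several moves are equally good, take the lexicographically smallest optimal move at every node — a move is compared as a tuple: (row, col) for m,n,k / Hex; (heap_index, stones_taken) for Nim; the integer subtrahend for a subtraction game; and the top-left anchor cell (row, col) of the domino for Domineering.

[.#../####/#...] H move#1: H02:+1/.###/####/#...*, H21:+1/.#../####/###., H22:+1/.#../####/#.##
[.###/####/#...] end (terminal -1, V#2); searched .#../####/#... to 6

PV length from [.#../####/#...]: 1 ply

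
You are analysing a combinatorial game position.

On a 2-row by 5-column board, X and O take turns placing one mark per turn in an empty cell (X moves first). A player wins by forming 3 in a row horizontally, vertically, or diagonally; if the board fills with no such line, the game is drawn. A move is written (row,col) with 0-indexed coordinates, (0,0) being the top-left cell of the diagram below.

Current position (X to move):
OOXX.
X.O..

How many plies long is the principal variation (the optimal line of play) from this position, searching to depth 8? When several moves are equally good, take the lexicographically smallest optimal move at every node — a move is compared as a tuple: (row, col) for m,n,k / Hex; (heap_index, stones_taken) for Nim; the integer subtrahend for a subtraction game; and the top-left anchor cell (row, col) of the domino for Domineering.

[OOXX./X.O..] X move#1: (0,4):+1/OOXXX/X.O..*, (1,1):+0/OOXX./XXO.., (1,3):+0/OOXX./X.OX., (1,4):+0/OOXX./X.O.X
[OOXXX/X.O..] end (terminal -1, O#2); searched OOXX./X.O.. to 8

PV length from [OOXX./X.O..]: 1 ply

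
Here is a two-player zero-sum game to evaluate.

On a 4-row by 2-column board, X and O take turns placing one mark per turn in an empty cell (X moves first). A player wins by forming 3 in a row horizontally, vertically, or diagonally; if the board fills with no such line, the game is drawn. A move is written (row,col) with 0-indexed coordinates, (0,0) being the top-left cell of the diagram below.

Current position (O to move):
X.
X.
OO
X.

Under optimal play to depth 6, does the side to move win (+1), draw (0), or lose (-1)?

value(X./X./OO/X., O) = +1

ply 1, O at X./X./OO/X. | (0,1)=+0→XO/X./OO/X.; (1,1)=+1→X./XO/OO/X.*; (3,1)=+0→X./X./OO/XO
ply 2, X at X./XO/OO/X. | (0,1)=-1→XX/XO/OO/X.*; (3,1)=-1→X./XO/OO/XX
ply 3, O at XX/XO/OO/X. | (3,1)=+1→XX/XO/OO/XO*
ply 4: XX/XO/OO/XO is terminal -1 (X); from X./X./OO/X. depth 6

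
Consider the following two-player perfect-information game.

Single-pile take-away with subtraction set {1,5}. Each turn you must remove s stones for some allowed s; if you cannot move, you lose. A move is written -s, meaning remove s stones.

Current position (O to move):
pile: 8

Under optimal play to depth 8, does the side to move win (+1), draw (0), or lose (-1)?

value(8, O) = -1

[8] O move#1: -1:-1/7*, -5:-1/3
[7] X move#2: -1:+1/6*, -5:+1/2
[6] O move#3: -1:-1/5*, -5:-1/1
[5] X move#4: -1:+1/4*, -5:+1/0
[4] O move#5: -1:-1/3*
[3] X move#6: -1:+1/2*
[2] O move#7: -1:-1/1*
[1] X move#8: -1:+1/0*
[0] end (terminal -1, O#9); searched 8 to 8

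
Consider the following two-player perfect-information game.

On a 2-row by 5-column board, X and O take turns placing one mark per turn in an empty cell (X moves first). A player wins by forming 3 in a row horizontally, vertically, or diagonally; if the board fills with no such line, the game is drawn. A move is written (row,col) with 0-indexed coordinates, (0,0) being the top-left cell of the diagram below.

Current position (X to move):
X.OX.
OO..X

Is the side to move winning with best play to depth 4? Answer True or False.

X winning at [X.OX./OO..X]: False

ply 1, X at X.OX./OO..X | (0,1)=-1→XXOX./OO..X; (0,4)=-1→X.OXX/OO..X; (1,2)=+0→X.OX./OOX.X*; (1,3)=-1→X.OX./OO.XX
ply 2, O at X.OX./OOX.X | (0,1)=-1→XOOX./OOX.X; (0,4)=-1→X.OXO/OOX.X; (1,3)=+0→X.OX./OOXOX*
ply 3, X at X.OX./OOXOX | (0,1)=+0→XXOX./OOXOX*; (0,4)=+0→X.OXX/OOXOX
ply 4, O at XXOX./OOXOX | (0,4)=+0→XXOXO/OOXOX*
ply 5: XXOXO/OOXOX is terminal +0 (X); from X.OX./OO..X depth 4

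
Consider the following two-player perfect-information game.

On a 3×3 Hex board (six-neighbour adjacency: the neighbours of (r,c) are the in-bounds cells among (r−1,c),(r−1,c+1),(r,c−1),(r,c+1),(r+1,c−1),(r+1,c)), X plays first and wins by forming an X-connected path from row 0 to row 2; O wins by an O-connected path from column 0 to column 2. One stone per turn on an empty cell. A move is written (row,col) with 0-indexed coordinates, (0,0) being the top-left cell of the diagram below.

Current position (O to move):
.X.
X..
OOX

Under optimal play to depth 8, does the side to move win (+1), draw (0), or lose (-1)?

value(.X./X../OOX, O) = +1

ply 1, O at .X./X../OOX | (0,0)=-1→OX./X../OOX; (0,2)=+1→.XO/X../OOX*; (1,1)=+1→.X./XO./OOX; (1,2)=+1→.X./X.O/OOX
ply 2, X at .XO/X../OOX | (0,0)=-1→XXO/X../OOX*; (1,1)=-1→.XO/XX./OOX; (1,2)=-1→.XO/X.X/OOX
ply 3, O at XXO/X../OOX | (1,1)=+1→XXO/XO./OOX*; (1,2)=+1→XXO/X.O/OOX
ply 4: XXO/XO./OOX is terminal -1 (X); from .X./X../OOX depth 8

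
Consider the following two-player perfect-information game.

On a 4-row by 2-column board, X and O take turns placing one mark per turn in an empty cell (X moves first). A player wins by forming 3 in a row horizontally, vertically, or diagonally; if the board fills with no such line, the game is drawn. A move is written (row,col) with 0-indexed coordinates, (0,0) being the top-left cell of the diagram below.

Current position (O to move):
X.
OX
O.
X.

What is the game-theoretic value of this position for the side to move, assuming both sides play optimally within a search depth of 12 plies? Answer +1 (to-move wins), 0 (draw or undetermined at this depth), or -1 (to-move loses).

value(X./OX/O./X., O) = 0

ply 1, O at X./OX/O./X. | (0,1)=+0→XO/OX/O./X.*; (2,1)=+0→X./OX/OO/X.; (3,1)=+0→X./OX/O./XO
ply 2, X at XO/OX/O./X. | (2,1)=+0→XO/OX/OX/X.*; (3,1)=+0→XO/OX/O./XX
ply 3, O at XO/OX/OX/X. | (3,1)=+0→XO/OX/OX/XO*
ply 4: XO/OX/OX/XO is terminal +0 (X); from X./OX/O./X. depth 12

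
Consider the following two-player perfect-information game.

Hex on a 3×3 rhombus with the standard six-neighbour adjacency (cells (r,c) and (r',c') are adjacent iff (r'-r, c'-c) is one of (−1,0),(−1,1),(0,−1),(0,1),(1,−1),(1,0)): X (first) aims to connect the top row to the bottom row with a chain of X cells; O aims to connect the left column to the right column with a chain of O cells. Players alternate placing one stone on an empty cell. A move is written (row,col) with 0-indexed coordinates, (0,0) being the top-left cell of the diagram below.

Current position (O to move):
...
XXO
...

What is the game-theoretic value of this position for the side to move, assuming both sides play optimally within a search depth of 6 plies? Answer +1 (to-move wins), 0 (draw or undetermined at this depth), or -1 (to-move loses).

ply 1, O at .../XXO/... | (0,0)=-1→O../XXO/...*; (0,1)=-1→.O./XXO/...; (0,2)=-1→..O/XXO/...; (2,0)=-1→.../XXO/O..; (2,1)=-1→.../XXO/.O.; (2,2)=-1→.../XXO/..O
ply 2, X at O../XXO/... | (0,1)=+1→OX./XXO/...*; (0,2)=+1→O.X/XXO/...; (2,0)=+1→O../XXO/X..; (2,1)=+1→O../XXO/.X.; (2,2)=+1→O../XXO/..X
ply 3, O at OX./XXO/... | (0,2)=-1→OXO/XXO/...*; (2,0)=-1→OX./XXO/O..; (2,1)=-1→OX./XXO/.O.; (2,2)=-1→OX./XXO/..O
ply 4, X at OXO/XXO/... | (2,0)=+1→OXO/XXO/X..*; (2,1)=+1→OXO/XXO/.X.; (2,2)=+1→OXO/XXO/..X
ply 5: OXO/XXO/X.. is terminal -1 (O); from .../XXO/... depth 6

value(.../XXO/..., O) = -1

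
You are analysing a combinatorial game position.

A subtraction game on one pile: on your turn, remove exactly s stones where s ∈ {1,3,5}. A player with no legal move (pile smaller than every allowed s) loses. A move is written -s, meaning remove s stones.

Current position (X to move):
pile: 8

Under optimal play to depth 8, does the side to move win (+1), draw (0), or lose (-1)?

value(8, X) = -1

p1 X@[8]: -1[7]-1* -3[5]-1 -5[3]-1
p2 O@[7]: -1[6]+1* -3[4]+1 -5[2]+1
p3 X@[6]: -1[5]-1* -3[3]-1 -5[1]-1
p4 O@[5]: -1[4]+1* -3[2]+1 -5[0]+1
p5 X@[4]: -1[3]-1* -3[1]-1
p6 O@[3]: -1[2]+1* -3[0]+1
p7 X@[2]: -1[1]-1*
p8 O@[1]: -1[0]+1*
p9 X@[0] terminal -1; root [8] d8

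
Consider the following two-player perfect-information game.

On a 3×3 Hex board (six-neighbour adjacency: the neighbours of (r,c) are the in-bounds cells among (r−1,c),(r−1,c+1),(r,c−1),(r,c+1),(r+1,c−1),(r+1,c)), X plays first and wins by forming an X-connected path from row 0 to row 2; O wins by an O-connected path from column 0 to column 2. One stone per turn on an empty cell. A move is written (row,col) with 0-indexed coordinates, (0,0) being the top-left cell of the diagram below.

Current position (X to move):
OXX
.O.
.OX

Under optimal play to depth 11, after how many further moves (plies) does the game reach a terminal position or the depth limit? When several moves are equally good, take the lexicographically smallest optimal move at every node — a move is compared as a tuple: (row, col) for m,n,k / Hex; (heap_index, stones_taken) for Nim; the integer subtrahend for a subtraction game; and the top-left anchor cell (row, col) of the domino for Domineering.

p1 X@[OXX/.O./.OX]: (1,0)[OXX/XO./.OX]+1* (1,2)[OXX/.OX/.OX]+1 (2,0)[OXX/.O./XOX]+1
p2 O@[OXX/XO./.OX]: (1,2)[OXX/XOO/.OX]-1* (2,0)[OXX/XO./OOX]-1
p3 X@[OXX/XOO/.OX]: (2,0)[OXX/XOO/XOX]+1*
p4 O@[OXX/XOO/XOX] terminal -1; root [OXX/.O./.OX] d11

PV length from [OXX/.O./.OX]: 3 plies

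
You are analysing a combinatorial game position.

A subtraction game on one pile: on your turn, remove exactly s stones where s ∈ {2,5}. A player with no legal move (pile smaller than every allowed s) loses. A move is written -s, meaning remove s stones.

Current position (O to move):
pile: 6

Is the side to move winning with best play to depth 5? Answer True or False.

[6] O move#1: -2:+1/4*, -5:+1/1
[4] X move#2: -2:-1/2*
[2] O move#3: -2:+1/0*
[0] end (terminal -1, X#4); searched 6 to 5

O winning at [6]: True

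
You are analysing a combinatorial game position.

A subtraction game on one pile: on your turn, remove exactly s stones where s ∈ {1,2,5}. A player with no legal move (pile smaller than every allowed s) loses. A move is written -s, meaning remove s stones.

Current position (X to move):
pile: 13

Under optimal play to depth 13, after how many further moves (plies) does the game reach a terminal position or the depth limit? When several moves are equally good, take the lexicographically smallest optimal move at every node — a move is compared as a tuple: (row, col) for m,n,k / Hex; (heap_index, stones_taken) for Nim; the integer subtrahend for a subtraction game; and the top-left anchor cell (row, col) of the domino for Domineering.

PV length from [13]: 9 plies

ply 1, X at 13 | -1=+1→12*; -2=-1→11; -5=-1→8
ply 2, O at 12 | -1=-1→11*; -2=-1→10; -5=-1→7
ply 3, X at 11 | -1=-1→10; -2=+1→9*; -5=+1→6
ply 4, O at 9 | -1=-1→8*; -2=-1→7; -5=-1→4
ply 5, X at 8 | -1=-1→7; -2=+1→6*; -5=+1→3
ply 6, O at 6 | -1=-1→5*; -2=-1→4; -5=-1→1
ply 7, X at 5 | -1=-1→4; -2=+1→3*; -5=+1→0
ply 8, O at 3 | -1=-1→2*; -2=-1→1
ply 9, X at 2 | -1=-1→1; -2=+1→0*
ply 10: 0 is terminal -1 (O); from 13 depth 13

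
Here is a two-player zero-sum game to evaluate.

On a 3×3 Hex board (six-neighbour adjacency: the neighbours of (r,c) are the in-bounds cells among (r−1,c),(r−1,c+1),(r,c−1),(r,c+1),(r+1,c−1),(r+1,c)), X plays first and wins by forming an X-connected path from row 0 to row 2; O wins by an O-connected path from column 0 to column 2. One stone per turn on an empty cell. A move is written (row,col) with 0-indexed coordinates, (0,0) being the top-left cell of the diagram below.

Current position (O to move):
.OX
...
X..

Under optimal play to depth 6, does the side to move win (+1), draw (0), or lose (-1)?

value(.OX/.../X.., O) = -1

[.OX/.../X..] O move#1: (0,0):-1/OOX/.../X..*, (1,0):-1/.OX/O../X.., (1,1):-1/.OX/.O./X.., (1,2):-1/.OX/..O/X.., (2,1):-1/.OX/.../XO., (2,2):-1/.OX/.../X.O
[OOX/.../X..] X move#2: (1,0):+1/OOX/X../X..*, (1,1):+1/OOX/.X./X.., (1,2):+1/OOX/..X/X.., (2,1):+1/OOX/.../XX., (2,2):+1/OOX/.../X.X
[OOX/X../X..] O move#3: (1,1):-1/OOX/XO./X..*, (1,2):-1/OOX/X.O/X.., (2,1):-1/OOX/X../XO., (2,2):-1/OOX/X../X.O
[OOX/XO./X..] X move#4: (1,2):+1/OOX/XOX/X..*, (2,1):-1/OOX/XO./XX., (2,2):-1/OOX/XO./X.X
[OOX/XOX/X..] O move#5: (2,1):-1/OOX/XOX/XO.*, (2,2):-1/OOX/XOX/X.O
[OOX/XOX/XO.] X move#6: (2,2):+1/OOX/XOX/XOX*
[OOX/XOX/XOX] end (terminal -1, O#7); searched .OX/.../X.. to 6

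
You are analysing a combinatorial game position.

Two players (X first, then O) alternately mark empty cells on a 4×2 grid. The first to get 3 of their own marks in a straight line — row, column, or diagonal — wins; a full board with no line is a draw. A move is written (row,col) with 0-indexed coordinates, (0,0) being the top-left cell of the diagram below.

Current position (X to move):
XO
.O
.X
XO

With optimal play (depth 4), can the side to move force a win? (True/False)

X winning at [XO/.O/.X/XO]: False

p1 X@[XO/.O/.X/XO]: (1,0)[XO/XO/.X/XO]+0* (2,0)[XO/.O/XX/XO]+0
p2 O@[XO/XO/.X/XO]: (2,0)[XO/XO/OX/XO]+0*
p3 X@[XO/XO/OX/XO] terminal +0; root [XO/.O/.X/XO] d4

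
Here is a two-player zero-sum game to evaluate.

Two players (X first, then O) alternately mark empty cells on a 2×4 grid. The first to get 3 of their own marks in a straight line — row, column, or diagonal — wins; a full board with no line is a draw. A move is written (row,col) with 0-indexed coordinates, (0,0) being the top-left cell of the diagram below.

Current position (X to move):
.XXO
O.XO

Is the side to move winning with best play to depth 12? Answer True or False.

p1 X@[.XXO/O.XO]: (0,0)[XXXO/O.XO]+1* (1,1)[.XXO/OXXO]+0
p2 O@[XXXO/O.XO] terminal -1; root [.XXO/O.XO] d12

X winning at [.XXO/O.XO]: True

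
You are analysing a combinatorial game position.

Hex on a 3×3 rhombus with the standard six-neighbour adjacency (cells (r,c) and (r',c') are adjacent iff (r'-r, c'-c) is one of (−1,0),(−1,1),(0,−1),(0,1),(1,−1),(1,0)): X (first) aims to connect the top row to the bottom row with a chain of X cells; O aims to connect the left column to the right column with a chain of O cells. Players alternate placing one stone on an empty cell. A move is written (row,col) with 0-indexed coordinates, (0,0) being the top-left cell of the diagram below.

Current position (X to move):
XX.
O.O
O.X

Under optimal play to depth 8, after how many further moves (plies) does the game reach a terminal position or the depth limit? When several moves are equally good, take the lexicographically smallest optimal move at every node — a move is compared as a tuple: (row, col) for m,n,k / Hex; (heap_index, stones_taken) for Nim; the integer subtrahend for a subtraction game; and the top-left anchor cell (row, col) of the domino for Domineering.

PV length from [XX./O.O/O.X]: 2 plies

ply 1, X at XX./O.O/O.X | (0,2)=-1→XXX/O.O/O.X*; (1,1)=-1→XX./OXO/O.X; (2,1)=-1→XX./O.O/OXX
ply 2, O at XXX/O.O/O.X | (1,1)=+1→XXX/OOO/O.X*; (2,1)=+1→XXX/O.O/OOX
ply 3: XXX/OOO/O.X is terminal -1 (X); from XX./O.O/O.X depth 8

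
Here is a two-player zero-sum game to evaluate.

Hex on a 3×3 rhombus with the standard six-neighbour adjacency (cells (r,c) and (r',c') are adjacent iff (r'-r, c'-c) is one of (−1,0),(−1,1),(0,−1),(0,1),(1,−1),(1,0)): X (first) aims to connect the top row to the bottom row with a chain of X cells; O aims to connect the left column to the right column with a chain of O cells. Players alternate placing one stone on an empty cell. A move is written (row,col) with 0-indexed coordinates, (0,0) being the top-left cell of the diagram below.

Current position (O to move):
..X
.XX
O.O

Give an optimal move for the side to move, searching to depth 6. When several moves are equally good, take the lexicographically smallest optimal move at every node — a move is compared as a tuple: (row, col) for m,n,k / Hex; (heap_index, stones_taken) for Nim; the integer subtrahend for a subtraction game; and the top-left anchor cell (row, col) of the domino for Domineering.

O's best at [..X/.XX/O.O]: (2,1)

p1 O@[..X/.XX/O.O]: (0,0)[O.X/.XX/O.O]-1 (0,1)[.OX/.XX/O.O]-1 (1,0)[..X/OXX/O.O]-1 (2,1)[..X/.XX/OOO]+1*
p2 X@[..X/.XX/OOO] terminal -1; root [..X/.XX/O.O] d6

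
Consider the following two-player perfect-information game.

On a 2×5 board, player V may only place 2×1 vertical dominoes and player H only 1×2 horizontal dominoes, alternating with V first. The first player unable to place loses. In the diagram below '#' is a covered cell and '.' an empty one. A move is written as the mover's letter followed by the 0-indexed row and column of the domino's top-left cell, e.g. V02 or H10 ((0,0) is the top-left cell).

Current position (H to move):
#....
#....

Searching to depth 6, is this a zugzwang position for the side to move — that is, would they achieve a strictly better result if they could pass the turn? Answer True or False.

p1 H@[#..../#....]: H01[###../#....]-1 H02[#.##./#....]+1* H03[#..##/#....]-1 H11[#..../###..]-1 H12[#..../#.##.]+1 H13[#..../#..##]-1
p2 V@[#.##./#....]: V01[####./##...]-1* V04[#.###/#...#]-1
p3 H@[####./##...]: H12[####./####.]-1 H13[####./##.##]+1*
p4 V@[####./##.##] terminal -1; root [#..../#....] d6
if H skipped the turn, V would face:
~ p1 V@[#..../#....]: V01[##.../##...]-1* V02[#.#../#.#..]-1 V03[#..#./#..#.]-1 V04[#...#/#...#]-1
~ p2 H@[##.../##...]: H02[####./##...]+1* H03[##.##/##...]+1 H12[##.../####.]+1 H13[##.../##.##]+1
~ p3 V@[####./##...]: V04[#####/##..#]-1*
~ p4 H@[#####/##..#]: H12[#####/#####]+1*
~ p5 V@[#####/#####] terminal -1; root [#..../#....] d6
compare (H): move=+1 vs pass=+1

zugzwang(#..../#...., H) = False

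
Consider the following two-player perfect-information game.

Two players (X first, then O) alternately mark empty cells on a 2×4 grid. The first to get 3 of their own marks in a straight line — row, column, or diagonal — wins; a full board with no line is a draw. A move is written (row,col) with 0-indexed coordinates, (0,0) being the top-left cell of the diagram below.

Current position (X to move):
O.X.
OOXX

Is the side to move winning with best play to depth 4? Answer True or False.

p1 X@[O.X./OOXX]: (0,1)[OXX./OOXX]+0* (0,3)[O.XX/OOXX]+0
p2 O@[OXX./OOXX]: (0,3)[OXXO/OOXX]+0*
p3 X@[OXXO/OOXX] terminal +0; root [O.X./OOXX] d4

X winning at [O.X./OOXX]: False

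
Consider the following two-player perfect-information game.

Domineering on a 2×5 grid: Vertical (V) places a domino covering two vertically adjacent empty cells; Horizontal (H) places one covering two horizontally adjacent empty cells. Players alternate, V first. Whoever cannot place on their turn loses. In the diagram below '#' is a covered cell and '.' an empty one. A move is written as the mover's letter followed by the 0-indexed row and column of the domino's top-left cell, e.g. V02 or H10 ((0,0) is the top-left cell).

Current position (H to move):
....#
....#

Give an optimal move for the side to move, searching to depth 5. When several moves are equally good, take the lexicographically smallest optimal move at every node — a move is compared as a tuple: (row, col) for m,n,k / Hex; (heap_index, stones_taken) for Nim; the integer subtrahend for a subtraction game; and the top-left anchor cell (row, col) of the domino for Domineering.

ply 1, H at ....#/....# | H00=-1→##..#/....#; H01=+1→.##.#/....#*; H02=-1→..###/....#; H10=-1→....#/##..#; H11=+1→....#/.##.#; H12=-1→....#/..###
ply 2, V at .##.#/....# | V00=-1→###.#/#...#*; V03=-1→.####/...##
ply 3, H at ###.#/#...# | H11=-1→###.#/###.#; H12=+1→###.#/#.###*
ply 4: ###.#/#.### is terminal -1 (V); from ....#/....# depth 5

H's best at [....#/....#]: H01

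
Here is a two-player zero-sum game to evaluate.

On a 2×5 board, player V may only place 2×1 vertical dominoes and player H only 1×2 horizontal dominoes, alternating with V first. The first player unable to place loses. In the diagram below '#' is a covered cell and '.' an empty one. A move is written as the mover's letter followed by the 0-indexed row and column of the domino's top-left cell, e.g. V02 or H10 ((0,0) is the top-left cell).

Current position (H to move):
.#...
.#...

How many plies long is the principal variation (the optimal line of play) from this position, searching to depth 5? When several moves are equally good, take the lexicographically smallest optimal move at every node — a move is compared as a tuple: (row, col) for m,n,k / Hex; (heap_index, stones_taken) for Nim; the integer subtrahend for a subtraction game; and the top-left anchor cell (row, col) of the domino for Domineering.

[.#.../.#...] H move#1: H02:-1/.###./.#...*, H03:-1/.#.##/.#..., H12:-1/.#.../.###., H13:-1/.#.../.#.##
[.###./.#...] V move#2: V00:-1/####./##..., V04:+1/.####/.#..#*
[.####/.#..#] H move#3: H12:-1/.####/.####*
[.####/.####] V move#4: V00:+1/#####/#####*
[#####/#####] end (terminal -1, H#5); searched .#.../.#... to 5

PV length from [.#.../.#...]: 4 plies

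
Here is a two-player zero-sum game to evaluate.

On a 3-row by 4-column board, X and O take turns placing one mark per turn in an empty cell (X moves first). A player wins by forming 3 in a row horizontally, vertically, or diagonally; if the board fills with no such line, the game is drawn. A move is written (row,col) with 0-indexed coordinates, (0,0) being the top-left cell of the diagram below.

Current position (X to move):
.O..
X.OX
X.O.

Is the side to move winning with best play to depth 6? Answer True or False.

[.O../X.OX/X.O.] X move#1: (0,0):+1/XO../X.OX/X.O.*, (0,2):-1/.OX./X.OX/X.O., (0,3):-1/.O.X/X.OX/X.O., (1,1):-1/.O../XXOX/X.O., (2,1):-1/.O../X.OX/XXO., (2,3):-1/.O../X.OX/X.OX
[XO../X.OX/X.O.] end (terminal -1, O#2); searched .O../X.OX/X.O. to 6

X winning at [.O../X.OX/X.O.]: True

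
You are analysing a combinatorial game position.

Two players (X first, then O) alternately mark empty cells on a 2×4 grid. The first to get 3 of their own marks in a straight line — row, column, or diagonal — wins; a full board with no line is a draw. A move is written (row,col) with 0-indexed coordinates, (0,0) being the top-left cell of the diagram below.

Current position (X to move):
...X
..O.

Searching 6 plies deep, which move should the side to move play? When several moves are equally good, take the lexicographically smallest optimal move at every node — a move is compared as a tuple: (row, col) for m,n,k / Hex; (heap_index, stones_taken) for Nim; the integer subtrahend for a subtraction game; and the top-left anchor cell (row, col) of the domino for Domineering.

[...X/..O.] X move#1: (0,0):-1/X..X/..O., (0,1):+0/.X.X/..O.*, (0,2):+0/..XX/..O., (1,0):+0/...X/X.O., (1,1):+0/...X/.XO., (1,3):+0/...X/..OX
[.X.X/..O.] O move#2: (0,0):-1/OX.X/..O., (0,2):+0/.XOX/..O.*, (1,0):-1/.X.X/O.O., (1,1):-1/.X.X/.OO., (1,3):-1/.X.X/..OO
[.XOX/..O.] X move#3: (0,0):-1/XXOX/..O., (1,0):+0/.XOX/X.O.*, (1,1):+0/.XOX/.XO., (1,3):+0/.XOX/..OX
[.XOX/X.O.] O move#4: (0,0):+0/OXOX/X.O.*, (1,1):+0/.XOX/XOO., (1,3):+0/.XOX/X.OO
[OXOX/X.O.] X move#5: (1,1):+0/OXOX/XXO.*, (1,3):+0/OXOX/X.OX
[OXOX/XXO.] O move#6: (1,3):+0/OXOX/XXOO*
[OXOX/XXOO] end (terminal +0, X#7); searched ...X/..O. to 6

X's best at [...X/..O.]: (0,1)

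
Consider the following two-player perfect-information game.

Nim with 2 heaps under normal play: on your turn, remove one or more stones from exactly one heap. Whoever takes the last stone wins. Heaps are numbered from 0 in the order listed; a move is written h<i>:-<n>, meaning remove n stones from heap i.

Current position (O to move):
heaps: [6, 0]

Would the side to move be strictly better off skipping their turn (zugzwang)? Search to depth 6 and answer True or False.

[(6,0)] O move#1: h0:-1:-1/(5,0), h0:-2:-1/(4,0), h0:-3:-1/(3,0), h0:-4:-1/(2,0), h0:-5:-1/(1,0), h0:-6:+1/(0,0)*
[(0,0)] end (terminal -1, X#2); searched (6,0) to 6
suppose O passes — search the same position with X to move:
pass> [(6,0)] X move#1: h0:-1:-1/(5,0), h0:-2:-1/(4,0), h0:-3:-1/(3,0), h0:-4:-1/(2,0), h0:-5:-1/(1,0), h0:-6:+1/(0,0)*
pass> [(0,0)] end (terminal -1, O#2); searched (6,0) to 6
for O: play +1, pass -1

zugzwang((6,0), O) = False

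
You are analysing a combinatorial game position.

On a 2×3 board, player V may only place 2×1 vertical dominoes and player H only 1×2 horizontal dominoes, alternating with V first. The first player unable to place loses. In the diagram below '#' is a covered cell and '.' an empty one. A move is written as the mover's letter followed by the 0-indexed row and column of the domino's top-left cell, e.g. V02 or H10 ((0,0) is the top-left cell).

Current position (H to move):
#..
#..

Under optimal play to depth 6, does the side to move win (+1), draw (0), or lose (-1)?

p1 H@[#../#..]: H01[###/#..]+1* H11[#../###]+1
p2 V@[###/#..] terminal -1; root [#../#..] d6

value(#../#.., H) = +1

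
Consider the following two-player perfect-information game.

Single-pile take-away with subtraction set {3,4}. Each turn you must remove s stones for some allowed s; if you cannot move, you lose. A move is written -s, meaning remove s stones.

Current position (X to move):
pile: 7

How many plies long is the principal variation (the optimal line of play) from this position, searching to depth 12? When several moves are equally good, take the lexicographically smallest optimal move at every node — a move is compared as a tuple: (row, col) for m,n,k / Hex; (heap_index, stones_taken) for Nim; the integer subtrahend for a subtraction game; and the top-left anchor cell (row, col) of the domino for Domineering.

PV length from [7]: 2 plies

[7] X move#1: -3:-1/4*, -4:-1/3
[4] O move#2: -3:+1/1*, -4:+1/0
[1] end (terminal -1, X#3); searched 7 to 12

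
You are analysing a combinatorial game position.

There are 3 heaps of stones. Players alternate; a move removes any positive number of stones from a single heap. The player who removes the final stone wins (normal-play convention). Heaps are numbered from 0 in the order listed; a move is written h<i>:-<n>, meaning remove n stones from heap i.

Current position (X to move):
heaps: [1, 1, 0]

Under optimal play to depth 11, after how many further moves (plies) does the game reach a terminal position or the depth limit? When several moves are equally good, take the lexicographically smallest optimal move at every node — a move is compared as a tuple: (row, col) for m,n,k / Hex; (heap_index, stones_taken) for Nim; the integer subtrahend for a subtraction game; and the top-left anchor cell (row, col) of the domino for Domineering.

ply 1, X at (1,1,0) | h0:-1=-1→(0,1,0)*; h1:-1=-1→(1,0,0)
ply 2, O at (0,1,0) | h1:-1=+1→(0,0,0)*
ply 3: (0,0,0) is terminal -1 (X); from (1,1,0) depth 11

PV length from [(1,1,0)]: 2 plies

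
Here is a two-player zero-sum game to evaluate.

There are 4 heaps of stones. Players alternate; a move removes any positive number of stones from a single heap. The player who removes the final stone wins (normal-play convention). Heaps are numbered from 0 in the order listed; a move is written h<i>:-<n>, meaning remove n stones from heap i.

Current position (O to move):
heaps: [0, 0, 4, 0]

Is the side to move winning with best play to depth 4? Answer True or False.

ply 1, O at (0,0,4,0) | h2:-1=-1→(0,0,3,0); h2:-2=-1→(0,0,2,0); h2:-3=-1→(0,0,1,0); h2:-4=+1→(0,0,0,0)*
ply 2: (0,0,0,0) is terminal -1 (X); from (0,0,4,0) depth 4

O winning at [(0,0,4,0)]: True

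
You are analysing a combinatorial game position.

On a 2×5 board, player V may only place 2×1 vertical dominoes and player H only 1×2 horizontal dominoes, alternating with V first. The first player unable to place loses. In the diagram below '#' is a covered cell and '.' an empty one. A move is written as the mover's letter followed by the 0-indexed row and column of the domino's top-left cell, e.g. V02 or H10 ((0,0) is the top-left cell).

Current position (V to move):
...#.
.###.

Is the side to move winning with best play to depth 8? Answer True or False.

V winning at [...#./.###.]: True

p1 V@[...#./.###.]: V00[#..#./####.]+1* V04[...##/.####]-1
p2 H@[#..#./####.]: H01[####./####.]-1*
p3 V@[####./####.]: V04[#####/#####]+1*
p4 H@[#####/#####] terminal -1; root [...#./.###.] d8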